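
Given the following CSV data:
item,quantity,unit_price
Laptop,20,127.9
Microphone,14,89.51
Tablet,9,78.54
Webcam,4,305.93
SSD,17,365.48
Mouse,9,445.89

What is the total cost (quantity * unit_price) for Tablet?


Row: Tablet
quantity = 9
unit_price = 78.54
total = 9 * 78.54 = 706.86

ANSWER: 706.86


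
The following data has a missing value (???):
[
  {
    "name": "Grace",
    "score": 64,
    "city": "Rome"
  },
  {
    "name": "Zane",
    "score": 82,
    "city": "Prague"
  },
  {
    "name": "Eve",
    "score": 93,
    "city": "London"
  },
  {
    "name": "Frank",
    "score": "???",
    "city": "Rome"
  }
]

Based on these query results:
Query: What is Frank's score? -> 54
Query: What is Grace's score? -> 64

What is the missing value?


The missing value is Frank's score
From query: Frank's score = 54

ANSWER: 54


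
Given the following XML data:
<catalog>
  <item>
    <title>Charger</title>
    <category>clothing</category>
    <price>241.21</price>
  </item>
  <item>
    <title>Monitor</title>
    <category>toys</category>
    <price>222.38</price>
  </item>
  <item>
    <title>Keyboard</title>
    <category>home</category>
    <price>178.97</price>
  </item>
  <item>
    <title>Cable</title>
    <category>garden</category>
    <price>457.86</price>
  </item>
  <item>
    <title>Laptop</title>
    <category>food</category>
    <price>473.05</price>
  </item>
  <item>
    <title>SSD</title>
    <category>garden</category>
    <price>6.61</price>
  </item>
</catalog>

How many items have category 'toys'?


Scanning <item> elements for <category>toys</category>:
  Item 2: Monitor -> MATCH
Count: 1

ANSWER: 1


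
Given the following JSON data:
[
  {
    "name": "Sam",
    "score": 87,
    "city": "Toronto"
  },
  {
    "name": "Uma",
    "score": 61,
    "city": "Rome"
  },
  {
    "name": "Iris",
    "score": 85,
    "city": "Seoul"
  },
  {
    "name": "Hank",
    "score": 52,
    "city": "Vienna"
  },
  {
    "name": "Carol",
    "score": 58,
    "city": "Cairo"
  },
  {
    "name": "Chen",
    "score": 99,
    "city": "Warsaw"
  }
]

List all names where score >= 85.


Filtering records where score >= 85:
  Sam (score=87) -> YES
  Uma (score=61) -> no
  Iris (score=85) -> YES
  Hank (score=52) -> no
  Carol (score=58) -> no
  Chen (score=99) -> YES


ANSWER: Sam, Iris, Chen


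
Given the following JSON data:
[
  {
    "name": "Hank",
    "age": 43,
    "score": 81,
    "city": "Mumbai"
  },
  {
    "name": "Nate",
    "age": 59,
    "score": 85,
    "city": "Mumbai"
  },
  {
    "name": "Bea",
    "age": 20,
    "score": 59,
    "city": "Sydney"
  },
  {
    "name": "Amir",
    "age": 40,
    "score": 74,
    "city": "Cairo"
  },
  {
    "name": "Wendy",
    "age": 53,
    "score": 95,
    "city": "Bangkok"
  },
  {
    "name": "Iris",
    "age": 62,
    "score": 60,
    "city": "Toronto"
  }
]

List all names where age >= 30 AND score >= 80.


Checking both conditions:
  Hank (age=43, score=81) -> YES
  Nate (age=59, score=85) -> YES
  Bea (age=20, score=59) -> no
  Amir (age=40, score=74) -> no
  Wendy (age=53, score=95) -> YES
  Iris (age=62, score=60) -> no


ANSWER: Hank, Nate, Wendy


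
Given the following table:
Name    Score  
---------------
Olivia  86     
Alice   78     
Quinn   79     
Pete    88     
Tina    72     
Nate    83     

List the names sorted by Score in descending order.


Sorting by Score (descending):
  Pete: 88
  Olivia: 86
  Nate: 83
  Quinn: 79
  Alice: 78
  Tina: 72


ANSWER: Pete, Olivia, Nate, Quinn, Alice, Tina


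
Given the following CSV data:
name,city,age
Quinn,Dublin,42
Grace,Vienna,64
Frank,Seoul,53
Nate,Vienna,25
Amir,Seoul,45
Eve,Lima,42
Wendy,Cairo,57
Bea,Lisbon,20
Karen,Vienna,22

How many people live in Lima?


Scanning city column for 'Lima':
  Row 6: Eve -> MATCH
Total matches: 1

ANSWER: 1


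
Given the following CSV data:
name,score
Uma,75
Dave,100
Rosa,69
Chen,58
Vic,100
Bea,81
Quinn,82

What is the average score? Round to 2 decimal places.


Scores: 75, 100, 69, 58, 100, 81, 82
Sum = 565
Count = 7
Average = 565 / 7 = 80.71

ANSWER: 80.71


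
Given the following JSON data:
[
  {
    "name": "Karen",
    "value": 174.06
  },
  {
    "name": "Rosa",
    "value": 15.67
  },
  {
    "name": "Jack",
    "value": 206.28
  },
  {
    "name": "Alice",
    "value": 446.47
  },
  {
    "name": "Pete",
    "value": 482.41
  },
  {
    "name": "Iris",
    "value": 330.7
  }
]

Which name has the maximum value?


Comparing values:
  Karen: 174.06
  Rosa: 15.67
  Jack: 206.28
  Alice: 446.47
  Pete: 482.41
  Iris: 330.7
Maximum: Pete (482.41)

ANSWER: Pete


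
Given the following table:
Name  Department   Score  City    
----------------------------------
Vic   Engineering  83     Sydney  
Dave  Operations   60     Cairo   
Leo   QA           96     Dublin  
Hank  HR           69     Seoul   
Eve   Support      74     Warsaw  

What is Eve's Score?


Row 5: Eve
Score = 74

ANSWER: 74


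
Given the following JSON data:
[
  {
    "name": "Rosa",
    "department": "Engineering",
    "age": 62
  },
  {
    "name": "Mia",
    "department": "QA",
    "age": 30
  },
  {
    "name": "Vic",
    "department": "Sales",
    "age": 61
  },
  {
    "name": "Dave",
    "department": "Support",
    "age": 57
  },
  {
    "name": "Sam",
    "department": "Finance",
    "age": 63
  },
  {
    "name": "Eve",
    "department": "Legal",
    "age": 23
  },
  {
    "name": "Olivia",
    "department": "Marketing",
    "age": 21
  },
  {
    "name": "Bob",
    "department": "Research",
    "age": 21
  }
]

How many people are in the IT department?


Scanning records for department = IT
  No matches found
Count: 0

ANSWER: 0


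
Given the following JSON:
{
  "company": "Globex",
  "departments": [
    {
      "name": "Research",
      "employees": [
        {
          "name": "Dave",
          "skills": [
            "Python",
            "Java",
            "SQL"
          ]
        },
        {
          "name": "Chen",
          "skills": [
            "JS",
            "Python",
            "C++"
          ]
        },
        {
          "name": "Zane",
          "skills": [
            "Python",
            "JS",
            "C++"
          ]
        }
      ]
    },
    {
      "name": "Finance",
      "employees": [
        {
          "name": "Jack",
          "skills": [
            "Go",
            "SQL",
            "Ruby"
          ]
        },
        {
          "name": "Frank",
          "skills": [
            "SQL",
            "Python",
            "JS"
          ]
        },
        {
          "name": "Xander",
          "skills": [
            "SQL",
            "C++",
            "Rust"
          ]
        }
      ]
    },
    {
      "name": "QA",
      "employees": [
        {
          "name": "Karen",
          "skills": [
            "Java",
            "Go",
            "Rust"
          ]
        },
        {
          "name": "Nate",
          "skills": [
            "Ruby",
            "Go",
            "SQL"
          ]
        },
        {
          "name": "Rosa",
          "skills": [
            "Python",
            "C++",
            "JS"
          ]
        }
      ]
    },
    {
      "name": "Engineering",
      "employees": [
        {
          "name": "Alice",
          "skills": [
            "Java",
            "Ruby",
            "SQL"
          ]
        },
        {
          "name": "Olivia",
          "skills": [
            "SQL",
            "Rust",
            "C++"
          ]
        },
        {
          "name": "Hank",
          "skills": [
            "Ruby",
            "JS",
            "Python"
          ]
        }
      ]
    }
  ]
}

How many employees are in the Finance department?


Path: departments[1].employees
Count: 3

ANSWER: 3


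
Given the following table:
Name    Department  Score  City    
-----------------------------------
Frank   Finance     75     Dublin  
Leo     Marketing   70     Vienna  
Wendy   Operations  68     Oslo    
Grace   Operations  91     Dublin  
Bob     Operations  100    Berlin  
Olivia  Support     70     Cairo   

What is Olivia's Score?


Row 6: Olivia
Score = 70

ANSWER: 70


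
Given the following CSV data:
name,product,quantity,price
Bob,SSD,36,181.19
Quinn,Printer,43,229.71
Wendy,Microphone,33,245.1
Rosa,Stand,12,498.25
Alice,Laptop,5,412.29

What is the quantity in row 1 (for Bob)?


Row 1: Bob
Column 'quantity' = 36

ANSWER: 36


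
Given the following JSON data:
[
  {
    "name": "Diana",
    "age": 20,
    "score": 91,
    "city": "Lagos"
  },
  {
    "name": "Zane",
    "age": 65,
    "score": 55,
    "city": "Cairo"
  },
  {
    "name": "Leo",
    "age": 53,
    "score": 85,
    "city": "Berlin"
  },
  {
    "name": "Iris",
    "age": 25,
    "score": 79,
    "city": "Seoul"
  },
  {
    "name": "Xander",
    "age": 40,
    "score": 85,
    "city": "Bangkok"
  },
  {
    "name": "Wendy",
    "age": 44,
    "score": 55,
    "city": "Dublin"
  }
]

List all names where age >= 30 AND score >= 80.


Checking both conditions:
  Diana (age=20, score=91) -> no
  Zane (age=65, score=55) -> no
  Leo (age=53, score=85) -> YES
  Iris (age=25, score=79) -> no
  Xander (age=40, score=85) -> YES
  Wendy (age=44, score=55) -> no


ANSWER: Leo, Xander


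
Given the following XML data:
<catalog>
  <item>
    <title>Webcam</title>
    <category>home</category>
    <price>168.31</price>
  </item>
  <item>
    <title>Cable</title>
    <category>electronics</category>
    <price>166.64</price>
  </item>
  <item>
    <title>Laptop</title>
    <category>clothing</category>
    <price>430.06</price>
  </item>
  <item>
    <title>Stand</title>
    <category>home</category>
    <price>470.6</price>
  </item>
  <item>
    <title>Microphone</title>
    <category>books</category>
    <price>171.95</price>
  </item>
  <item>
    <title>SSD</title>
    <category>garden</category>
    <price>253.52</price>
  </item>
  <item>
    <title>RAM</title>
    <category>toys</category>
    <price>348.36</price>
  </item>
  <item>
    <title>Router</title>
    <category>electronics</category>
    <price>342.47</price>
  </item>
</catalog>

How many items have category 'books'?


Scanning <item> elements for <category>books</category>:
  Item 5: Microphone -> MATCH
Count: 1

ANSWER: 1


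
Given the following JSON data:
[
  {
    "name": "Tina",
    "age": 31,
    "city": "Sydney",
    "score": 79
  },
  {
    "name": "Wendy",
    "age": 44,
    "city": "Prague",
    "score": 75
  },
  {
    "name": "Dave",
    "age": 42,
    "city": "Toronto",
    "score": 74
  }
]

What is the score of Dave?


Looking up record where name = Dave
Record index: 2
Field 'score' = 74

ANSWER: 74


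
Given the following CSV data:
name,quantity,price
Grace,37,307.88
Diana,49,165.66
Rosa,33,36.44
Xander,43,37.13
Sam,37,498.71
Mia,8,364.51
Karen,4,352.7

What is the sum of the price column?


Values in 'price' column:
  Row 1: 307.88
  Row 2: 165.66
  Row 3: 36.44
  Row 4: 37.13
  Row 5: 498.71
  Row 6: 364.51
  Row 7: 352.7
Sum = 307.88 + 165.66 + 36.44 + 37.13 + 498.71 + 364.51 + 352.7 = 1763.03

ANSWER: 1763.03


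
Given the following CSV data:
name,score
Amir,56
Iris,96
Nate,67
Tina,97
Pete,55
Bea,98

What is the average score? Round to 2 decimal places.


Scores: 56, 96, 67, 97, 55, 98
Sum = 469
Count = 6
Average = 469 / 6 = 78.17

ANSWER: 78.17


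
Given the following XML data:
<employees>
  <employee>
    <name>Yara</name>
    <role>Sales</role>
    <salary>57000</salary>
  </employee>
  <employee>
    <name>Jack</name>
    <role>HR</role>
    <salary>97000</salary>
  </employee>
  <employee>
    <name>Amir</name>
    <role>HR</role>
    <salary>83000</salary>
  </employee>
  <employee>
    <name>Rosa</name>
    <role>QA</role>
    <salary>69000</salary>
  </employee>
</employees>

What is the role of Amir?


Searching for <employee> with <name>Amir</name>
Found at position 3
<role>HR</role>

ANSWER: HR


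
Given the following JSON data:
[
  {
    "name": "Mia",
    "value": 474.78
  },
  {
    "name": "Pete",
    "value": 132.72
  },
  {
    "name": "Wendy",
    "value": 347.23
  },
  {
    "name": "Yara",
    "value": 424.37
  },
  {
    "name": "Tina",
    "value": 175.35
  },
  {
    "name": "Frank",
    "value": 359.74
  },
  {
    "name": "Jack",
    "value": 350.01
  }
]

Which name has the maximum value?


Comparing values:
  Mia: 474.78
  Pete: 132.72
  Wendy: 347.23
  Yara: 424.37
  Tina: 175.35
  Frank: 359.74
  Jack: 350.01
Maximum: Mia (474.78)

ANSWER: Mia


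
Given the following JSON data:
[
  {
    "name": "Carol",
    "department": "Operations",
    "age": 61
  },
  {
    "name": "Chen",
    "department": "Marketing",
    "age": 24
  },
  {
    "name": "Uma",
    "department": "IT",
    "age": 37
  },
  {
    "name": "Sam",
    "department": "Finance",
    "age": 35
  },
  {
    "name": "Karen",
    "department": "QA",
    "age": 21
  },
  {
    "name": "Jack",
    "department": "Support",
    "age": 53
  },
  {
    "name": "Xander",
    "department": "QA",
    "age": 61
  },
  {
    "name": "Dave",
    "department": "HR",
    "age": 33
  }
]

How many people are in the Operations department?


Scanning records for department = Operations
  Record 0: Carol
Count: 1

ANSWER: 1


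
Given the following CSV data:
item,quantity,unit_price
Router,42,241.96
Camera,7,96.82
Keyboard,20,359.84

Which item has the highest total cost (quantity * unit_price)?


Computing row totals:
  Router: 10162.32
  Camera: 677.74
  Keyboard: 7196.8
Maximum: Router (10162.32)

ANSWER: Router


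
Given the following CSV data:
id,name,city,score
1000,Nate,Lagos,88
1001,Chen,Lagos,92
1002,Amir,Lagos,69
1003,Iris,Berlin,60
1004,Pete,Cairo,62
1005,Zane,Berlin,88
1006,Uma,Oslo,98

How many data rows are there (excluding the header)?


Counting rows (excluding header):
Header: id,name,city,score
Data rows: 7

ANSWER: 7


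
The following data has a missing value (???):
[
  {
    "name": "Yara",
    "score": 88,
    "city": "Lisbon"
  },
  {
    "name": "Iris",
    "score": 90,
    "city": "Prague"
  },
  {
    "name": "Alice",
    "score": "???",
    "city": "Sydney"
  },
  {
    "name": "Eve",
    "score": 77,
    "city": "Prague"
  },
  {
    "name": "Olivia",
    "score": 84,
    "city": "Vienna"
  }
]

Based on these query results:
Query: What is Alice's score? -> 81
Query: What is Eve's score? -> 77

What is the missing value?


The missing value is Alice's score
From query: Alice's score = 81

ANSWER: 81


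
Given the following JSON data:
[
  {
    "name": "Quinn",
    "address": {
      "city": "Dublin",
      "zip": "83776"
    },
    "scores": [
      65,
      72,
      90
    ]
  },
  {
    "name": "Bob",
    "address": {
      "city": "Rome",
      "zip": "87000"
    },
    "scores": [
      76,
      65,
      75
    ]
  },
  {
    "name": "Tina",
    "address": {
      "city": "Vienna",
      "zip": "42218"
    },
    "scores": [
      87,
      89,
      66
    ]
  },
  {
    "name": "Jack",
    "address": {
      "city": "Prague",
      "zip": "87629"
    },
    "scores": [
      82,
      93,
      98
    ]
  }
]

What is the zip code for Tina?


Path: records[2].address.zip
Value: 42218

ANSWER: 42218


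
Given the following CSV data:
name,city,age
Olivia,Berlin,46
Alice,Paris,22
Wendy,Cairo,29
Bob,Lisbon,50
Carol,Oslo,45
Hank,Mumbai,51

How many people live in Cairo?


Scanning city column for 'Cairo':
  Row 3: Wendy -> MATCH
Total matches: 1

ANSWER: 1


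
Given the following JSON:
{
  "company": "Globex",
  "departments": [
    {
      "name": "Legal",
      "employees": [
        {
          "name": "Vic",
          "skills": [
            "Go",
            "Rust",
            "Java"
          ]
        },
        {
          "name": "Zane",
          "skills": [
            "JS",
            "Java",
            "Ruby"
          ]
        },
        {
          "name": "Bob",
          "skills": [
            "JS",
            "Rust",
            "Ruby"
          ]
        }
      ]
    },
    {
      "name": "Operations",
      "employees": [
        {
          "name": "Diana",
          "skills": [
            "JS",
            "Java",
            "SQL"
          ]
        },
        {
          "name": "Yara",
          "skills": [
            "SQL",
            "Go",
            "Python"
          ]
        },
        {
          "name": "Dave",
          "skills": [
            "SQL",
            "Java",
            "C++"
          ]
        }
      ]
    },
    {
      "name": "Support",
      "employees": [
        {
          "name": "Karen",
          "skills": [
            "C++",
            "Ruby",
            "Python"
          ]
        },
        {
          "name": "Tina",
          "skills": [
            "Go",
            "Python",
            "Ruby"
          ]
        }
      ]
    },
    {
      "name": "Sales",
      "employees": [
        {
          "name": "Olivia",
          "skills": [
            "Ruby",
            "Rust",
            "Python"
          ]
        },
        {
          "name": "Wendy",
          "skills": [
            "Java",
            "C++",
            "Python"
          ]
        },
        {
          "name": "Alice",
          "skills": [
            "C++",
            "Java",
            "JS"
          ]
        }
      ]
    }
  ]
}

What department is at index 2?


Path: departments[2].name
Value: Support

ANSWER: Support


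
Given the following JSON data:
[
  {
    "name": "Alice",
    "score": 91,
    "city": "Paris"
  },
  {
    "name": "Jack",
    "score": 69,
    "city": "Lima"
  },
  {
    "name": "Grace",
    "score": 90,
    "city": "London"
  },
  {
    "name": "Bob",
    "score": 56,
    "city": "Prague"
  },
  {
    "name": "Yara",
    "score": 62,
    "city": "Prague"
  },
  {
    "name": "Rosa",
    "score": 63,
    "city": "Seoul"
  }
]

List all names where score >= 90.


Filtering records where score >= 90:
  Alice (score=91) -> YES
  Jack (score=69) -> no
  Grace (score=90) -> YES
  Bob (score=56) -> no
  Yara (score=62) -> no
  Rosa (score=63) -> no


ANSWER: Alice, Grace


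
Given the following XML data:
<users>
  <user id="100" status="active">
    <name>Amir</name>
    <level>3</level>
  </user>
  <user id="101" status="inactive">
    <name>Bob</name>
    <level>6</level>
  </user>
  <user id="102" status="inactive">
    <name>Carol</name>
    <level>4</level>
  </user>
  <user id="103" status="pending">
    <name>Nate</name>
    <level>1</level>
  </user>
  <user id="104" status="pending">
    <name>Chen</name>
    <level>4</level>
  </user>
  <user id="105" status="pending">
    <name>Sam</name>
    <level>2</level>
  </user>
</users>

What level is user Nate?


Finding user: Nate
<level>1</level>

ANSWER: 1


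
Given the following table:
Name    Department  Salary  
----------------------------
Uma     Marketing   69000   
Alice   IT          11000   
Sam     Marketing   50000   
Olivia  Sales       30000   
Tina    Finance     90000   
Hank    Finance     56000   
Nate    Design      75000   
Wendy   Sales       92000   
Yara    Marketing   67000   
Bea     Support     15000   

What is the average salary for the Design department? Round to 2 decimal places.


Design department members:
  Nate: 75000
Sum = 75000
Count = 1
Average = 75000 / 1 = 75000.00

ANSWER: 75000.00


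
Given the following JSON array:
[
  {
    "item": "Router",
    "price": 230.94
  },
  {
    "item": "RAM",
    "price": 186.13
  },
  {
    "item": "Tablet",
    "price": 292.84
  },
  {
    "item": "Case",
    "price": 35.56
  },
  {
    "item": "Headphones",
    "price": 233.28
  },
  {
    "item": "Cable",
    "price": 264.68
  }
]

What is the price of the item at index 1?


Array index 1 -> RAM
price = 186.13

ANSWER: 186.13


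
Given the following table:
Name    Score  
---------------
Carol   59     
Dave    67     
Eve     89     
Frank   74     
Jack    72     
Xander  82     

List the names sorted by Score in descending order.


Sorting by Score (descending):
  Eve: 89
  Xander: 82
  Frank: 74
  Jack: 72
  Dave: 67
  Carol: 59


ANSWER: Eve, Xander, Frank, Jack, Dave, Carol


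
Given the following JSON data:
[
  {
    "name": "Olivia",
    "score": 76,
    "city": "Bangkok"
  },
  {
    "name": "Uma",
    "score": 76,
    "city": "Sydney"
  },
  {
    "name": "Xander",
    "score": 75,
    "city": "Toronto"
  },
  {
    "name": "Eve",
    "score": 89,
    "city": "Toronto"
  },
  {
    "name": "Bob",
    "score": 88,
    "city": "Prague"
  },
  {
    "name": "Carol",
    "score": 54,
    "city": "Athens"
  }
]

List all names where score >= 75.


Filtering records where score >= 75:
  Olivia (score=76) -> YES
  Uma (score=76) -> YES
  Xander (score=75) -> YES
  Eve (score=89) -> YES
  Bob (score=88) -> YES
  Carol (score=54) -> no


ANSWER: Olivia, Uma, Xander, Eve, Bob


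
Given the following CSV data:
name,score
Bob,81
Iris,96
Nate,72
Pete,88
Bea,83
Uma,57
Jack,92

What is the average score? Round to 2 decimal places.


Scores: 81, 96, 72, 88, 83, 57, 92
Sum = 569
Count = 7
Average = 569 / 7 = 81.29

ANSWER: 81.29


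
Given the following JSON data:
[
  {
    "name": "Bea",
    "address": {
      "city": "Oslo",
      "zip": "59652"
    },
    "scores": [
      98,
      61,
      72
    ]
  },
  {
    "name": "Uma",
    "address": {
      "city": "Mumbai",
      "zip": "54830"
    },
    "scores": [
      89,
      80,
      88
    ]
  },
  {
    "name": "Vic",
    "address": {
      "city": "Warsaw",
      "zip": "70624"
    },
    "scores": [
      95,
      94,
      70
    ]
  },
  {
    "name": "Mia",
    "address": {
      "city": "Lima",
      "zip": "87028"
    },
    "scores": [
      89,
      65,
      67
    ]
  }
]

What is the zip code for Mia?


Path: records[3].address.zip
Value: 87028

ANSWER: 87028


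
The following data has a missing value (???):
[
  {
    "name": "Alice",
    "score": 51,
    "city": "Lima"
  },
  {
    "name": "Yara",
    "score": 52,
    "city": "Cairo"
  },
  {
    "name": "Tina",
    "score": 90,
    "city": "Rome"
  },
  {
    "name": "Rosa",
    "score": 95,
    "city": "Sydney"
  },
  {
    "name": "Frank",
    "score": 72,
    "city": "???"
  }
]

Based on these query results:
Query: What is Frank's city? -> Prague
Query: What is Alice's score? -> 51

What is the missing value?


The missing value is Frank's city
From query: Frank's city = Prague

ANSWER: Prague


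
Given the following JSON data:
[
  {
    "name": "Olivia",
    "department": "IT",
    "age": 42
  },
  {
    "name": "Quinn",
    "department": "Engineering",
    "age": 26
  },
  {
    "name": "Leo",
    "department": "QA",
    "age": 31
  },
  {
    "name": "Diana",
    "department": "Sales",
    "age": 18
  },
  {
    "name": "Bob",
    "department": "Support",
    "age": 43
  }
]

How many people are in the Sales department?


Scanning records for department = Sales
  Record 3: Diana
Count: 1

ANSWER: 1


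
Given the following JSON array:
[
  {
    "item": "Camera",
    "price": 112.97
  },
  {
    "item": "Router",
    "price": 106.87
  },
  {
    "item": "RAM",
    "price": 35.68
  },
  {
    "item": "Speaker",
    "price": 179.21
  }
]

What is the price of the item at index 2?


Array index 2 -> RAM
price = 35.68

ANSWER: 35.68


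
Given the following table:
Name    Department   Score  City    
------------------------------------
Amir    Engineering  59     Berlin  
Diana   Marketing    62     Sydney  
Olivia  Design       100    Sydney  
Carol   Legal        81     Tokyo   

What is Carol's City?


Row 4: Carol
City = Tokyo

ANSWER: Tokyo


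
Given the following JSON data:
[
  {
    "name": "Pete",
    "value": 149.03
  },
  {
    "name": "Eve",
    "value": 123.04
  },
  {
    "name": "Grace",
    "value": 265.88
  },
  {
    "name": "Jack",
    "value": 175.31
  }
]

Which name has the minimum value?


Comparing values:
  Pete: 149.03
  Eve: 123.04
  Grace: 265.88
  Jack: 175.31
Minimum: Eve (123.04)

ANSWER: Eve


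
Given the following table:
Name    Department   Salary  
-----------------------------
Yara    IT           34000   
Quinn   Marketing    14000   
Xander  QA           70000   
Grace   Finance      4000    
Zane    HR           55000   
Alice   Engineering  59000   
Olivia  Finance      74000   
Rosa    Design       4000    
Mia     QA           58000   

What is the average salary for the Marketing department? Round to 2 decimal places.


Marketing department members:
  Quinn: 14000
Sum = 14000
Count = 1
Average = 14000 / 1 = 14000.00

ANSWER: 14000.00


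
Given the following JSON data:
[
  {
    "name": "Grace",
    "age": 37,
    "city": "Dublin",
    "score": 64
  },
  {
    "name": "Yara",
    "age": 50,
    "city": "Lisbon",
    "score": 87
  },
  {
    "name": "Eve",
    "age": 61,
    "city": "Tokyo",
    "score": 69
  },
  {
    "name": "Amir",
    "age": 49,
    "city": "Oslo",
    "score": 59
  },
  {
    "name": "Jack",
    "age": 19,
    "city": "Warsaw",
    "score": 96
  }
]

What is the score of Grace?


Looking up record where name = Grace
Record index: 0
Field 'score' = 64

ANSWER: 64


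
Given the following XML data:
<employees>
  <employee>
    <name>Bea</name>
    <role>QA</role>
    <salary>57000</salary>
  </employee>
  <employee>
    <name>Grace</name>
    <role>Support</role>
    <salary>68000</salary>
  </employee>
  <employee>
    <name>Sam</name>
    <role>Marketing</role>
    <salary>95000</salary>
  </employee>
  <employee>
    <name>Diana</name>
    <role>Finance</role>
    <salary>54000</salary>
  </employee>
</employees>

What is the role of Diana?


Searching for <employee> with <name>Diana</name>
Found at position 4
<role>Finance</role>

ANSWER: Finance


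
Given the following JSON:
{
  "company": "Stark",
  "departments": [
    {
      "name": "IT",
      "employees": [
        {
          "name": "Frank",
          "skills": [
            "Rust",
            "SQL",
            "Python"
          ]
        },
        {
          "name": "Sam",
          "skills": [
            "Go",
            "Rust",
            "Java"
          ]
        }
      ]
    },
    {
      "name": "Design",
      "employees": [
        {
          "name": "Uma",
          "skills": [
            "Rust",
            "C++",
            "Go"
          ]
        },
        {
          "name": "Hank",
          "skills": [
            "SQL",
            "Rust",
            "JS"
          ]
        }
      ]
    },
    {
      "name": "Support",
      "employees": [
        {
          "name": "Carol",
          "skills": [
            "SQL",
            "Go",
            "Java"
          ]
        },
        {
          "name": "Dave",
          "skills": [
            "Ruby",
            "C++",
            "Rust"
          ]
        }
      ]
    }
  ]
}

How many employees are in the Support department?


Path: departments[2].employees
Count: 2

ANSWER: 2


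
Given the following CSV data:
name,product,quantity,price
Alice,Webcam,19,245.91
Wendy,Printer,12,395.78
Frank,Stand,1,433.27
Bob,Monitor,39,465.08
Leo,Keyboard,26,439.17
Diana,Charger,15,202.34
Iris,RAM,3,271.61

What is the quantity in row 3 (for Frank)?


Row 3: Frank
Column 'quantity' = 1

ANSWER: 1


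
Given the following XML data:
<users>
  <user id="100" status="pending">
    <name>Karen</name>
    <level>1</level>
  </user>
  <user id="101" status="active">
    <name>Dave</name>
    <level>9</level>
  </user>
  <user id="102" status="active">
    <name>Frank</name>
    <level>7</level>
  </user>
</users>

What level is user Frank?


Finding user: Frank
<level>7</level>

ANSWER: 7


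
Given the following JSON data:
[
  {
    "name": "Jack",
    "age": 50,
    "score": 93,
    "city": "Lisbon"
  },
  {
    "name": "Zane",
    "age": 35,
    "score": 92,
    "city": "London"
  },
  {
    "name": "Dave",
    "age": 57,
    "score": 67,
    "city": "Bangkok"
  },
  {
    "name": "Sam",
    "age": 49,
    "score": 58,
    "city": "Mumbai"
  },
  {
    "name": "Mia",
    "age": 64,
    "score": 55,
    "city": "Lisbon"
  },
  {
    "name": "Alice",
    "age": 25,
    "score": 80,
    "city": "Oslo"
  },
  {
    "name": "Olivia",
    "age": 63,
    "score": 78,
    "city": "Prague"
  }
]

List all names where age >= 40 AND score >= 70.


Checking both conditions:
  Jack (age=50, score=93) -> YES
  Zane (age=35, score=92) -> no
  Dave (age=57, score=67) -> no
  Sam (age=49, score=58) -> no
  Mia (age=64, score=55) -> no
  Alice (age=25, score=80) -> no
  Olivia (age=63, score=78) -> YES


ANSWER: Jack, Olivia


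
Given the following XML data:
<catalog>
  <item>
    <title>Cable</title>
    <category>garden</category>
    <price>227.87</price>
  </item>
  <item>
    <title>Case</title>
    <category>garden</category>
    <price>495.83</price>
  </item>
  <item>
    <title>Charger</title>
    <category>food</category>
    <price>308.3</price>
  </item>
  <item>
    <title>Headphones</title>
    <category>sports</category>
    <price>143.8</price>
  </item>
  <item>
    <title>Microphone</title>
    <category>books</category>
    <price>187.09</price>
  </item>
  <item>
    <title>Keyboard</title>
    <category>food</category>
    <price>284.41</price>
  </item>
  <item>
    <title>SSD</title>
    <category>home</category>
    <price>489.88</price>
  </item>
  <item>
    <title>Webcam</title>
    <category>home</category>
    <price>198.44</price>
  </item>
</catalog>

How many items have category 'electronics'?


Scanning <item> elements for <category>electronics</category>:
Count: 0

ANSWER: 0


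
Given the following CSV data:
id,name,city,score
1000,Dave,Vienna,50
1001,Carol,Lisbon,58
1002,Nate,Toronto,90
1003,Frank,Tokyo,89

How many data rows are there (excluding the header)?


Counting rows (excluding header):
Header: id,name,city,score
Data rows: 4

ANSWER: 4


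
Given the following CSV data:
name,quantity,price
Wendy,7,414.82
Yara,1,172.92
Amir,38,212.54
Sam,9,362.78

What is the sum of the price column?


Values in 'price' column:
  Row 1: 414.82
  Row 2: 172.92
  Row 3: 212.54
  Row 4: 362.78
Sum = 414.82 + 172.92 + 212.54 + 362.78 = 1163.06

ANSWER: 1163.06


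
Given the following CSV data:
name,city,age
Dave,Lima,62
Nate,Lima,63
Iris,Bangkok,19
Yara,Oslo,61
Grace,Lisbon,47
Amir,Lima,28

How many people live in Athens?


Scanning city column for 'Athens':
Total matches: 0

ANSWER: 0


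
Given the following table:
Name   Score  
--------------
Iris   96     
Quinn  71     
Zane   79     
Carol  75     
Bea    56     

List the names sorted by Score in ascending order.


Sorting by Score (ascending):
  Bea: 56
  Quinn: 71
  Carol: 75
  Zane: 79
  Iris: 96


ANSWER: Bea, Quinn, Carol, Zane, Iris


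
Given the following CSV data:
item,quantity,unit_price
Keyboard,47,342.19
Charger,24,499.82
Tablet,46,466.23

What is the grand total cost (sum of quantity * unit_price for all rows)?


Computing row totals:
  Keyboard: 47 * 342.19 = 16082.93
  Charger: 24 * 499.82 = 11995.68
  Tablet: 46 * 466.23 = 21446.58
Grand total = 16082.93 + 11995.68 + 21446.58 = 49525.19

ANSWER: 49525.19


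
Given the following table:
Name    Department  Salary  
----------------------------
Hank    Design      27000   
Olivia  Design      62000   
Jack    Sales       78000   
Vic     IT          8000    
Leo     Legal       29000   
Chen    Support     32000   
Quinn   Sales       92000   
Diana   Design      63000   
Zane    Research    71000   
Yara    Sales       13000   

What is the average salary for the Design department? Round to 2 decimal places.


Design department members:
  Hank: 27000
  Olivia: 62000
  Diana: 63000
Sum = 152000
Count = 3
Average = 152000 / 3 = 50666.67

ANSWER: 50666.67


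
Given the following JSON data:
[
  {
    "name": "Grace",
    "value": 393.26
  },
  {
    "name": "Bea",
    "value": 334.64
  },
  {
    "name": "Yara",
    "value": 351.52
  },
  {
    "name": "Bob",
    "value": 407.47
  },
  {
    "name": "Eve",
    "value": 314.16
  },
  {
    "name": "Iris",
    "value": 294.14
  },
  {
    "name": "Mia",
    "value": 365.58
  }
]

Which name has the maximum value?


Comparing values:
  Grace: 393.26
  Bea: 334.64
  Yara: 351.52
  Bob: 407.47
  Eve: 314.16
  Iris: 294.14
  Mia: 365.58
Maximum: Bob (407.47)

ANSWER: Bob


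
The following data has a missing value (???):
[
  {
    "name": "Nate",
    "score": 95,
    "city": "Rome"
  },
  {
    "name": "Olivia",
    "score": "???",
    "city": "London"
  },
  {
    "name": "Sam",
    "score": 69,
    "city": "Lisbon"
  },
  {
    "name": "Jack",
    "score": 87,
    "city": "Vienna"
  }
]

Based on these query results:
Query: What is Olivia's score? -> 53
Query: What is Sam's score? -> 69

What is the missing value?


The missing value is Olivia's score
From query: Olivia's score = 53

ANSWER: 53


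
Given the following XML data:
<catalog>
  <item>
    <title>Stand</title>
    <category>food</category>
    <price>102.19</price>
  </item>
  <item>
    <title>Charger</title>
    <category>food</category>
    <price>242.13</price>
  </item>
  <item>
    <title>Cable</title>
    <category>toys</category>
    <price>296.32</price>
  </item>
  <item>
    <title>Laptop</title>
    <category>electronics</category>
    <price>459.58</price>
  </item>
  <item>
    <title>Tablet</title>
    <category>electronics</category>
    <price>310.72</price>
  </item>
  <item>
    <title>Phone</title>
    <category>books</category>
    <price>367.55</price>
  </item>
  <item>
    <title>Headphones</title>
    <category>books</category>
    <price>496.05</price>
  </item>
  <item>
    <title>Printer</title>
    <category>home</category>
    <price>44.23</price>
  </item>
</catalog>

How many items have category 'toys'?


Scanning <item> elements for <category>toys</category>:
  Item 3: Cable -> MATCH
Count: 1

ANSWER: 1


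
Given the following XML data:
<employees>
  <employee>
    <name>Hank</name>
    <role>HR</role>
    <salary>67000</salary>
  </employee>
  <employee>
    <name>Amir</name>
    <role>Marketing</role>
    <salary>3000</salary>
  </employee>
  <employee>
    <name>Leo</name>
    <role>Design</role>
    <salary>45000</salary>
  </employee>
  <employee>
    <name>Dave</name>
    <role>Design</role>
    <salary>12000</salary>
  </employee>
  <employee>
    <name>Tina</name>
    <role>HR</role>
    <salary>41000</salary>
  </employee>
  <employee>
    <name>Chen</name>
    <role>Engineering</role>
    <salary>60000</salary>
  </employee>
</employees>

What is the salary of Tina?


Searching for <employee> with <name>Tina</name>
Found at position 5
<salary>41000</salary>

ANSWER: 41000


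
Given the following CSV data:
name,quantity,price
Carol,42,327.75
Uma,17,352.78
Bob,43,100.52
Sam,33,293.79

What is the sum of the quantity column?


Values in 'quantity' column:
  Row 1: 42
  Row 2: 17
  Row 3: 43
  Row 4: 33
Sum = 42 + 17 + 43 + 33 = 135

ANSWER: 135


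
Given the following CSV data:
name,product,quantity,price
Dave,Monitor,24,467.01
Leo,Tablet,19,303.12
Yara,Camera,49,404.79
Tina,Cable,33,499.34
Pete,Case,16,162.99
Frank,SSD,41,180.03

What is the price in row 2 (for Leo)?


Row 2: Leo
Column 'price' = 303.12

ANSWER: 303.12


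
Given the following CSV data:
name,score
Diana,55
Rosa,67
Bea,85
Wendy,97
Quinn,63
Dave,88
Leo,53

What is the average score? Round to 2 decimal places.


Scores: 55, 67, 85, 97, 63, 88, 53
Sum = 508
Count = 7
Average = 508 / 7 = 72.57

ANSWER: 72.57


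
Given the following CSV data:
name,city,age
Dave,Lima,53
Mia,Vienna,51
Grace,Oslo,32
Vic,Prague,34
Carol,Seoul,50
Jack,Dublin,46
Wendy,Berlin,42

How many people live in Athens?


Scanning city column for 'Athens':
Total matches: 0

ANSWER: 0


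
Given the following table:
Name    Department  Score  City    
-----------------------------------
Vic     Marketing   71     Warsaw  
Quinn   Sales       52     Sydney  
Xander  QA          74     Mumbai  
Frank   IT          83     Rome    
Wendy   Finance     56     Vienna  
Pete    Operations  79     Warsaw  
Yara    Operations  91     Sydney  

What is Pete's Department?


Row 6: Pete
Department = Operations

ANSWER: Operations


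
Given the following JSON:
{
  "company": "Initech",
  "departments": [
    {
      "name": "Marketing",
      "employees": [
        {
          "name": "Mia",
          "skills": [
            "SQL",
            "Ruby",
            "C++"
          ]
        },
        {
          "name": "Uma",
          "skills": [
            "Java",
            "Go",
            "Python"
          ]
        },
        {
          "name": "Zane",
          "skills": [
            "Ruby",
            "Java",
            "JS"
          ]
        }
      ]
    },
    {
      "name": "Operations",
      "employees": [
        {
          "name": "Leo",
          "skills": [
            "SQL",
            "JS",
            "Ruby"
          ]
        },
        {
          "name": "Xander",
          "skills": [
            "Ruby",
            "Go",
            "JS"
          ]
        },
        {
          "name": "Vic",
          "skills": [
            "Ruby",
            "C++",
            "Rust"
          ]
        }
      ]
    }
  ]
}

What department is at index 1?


Path: departments[1].name
Value: Operations

ANSWER: Operations


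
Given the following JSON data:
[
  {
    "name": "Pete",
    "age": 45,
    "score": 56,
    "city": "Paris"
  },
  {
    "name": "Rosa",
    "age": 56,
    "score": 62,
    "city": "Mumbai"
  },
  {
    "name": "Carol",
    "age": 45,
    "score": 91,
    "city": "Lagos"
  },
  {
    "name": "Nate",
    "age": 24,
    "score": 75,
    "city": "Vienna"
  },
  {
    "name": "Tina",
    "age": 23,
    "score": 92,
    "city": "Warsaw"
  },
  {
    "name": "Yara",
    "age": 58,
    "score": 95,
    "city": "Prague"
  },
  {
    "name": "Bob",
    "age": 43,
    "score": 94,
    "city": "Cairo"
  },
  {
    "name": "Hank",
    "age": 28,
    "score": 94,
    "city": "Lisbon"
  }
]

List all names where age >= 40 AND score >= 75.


Checking both conditions:
  Pete (age=45, score=56) -> no
  Rosa (age=56, score=62) -> no
  Carol (age=45, score=91) -> YES
  Nate (age=24, score=75) -> no
  Tina (age=23, score=92) -> no
  Yara (age=58, score=95) -> YES
  Bob (age=43, score=94) -> YES
  Hank (age=28, score=94) -> no


ANSWER: Carol, Yara, Bob


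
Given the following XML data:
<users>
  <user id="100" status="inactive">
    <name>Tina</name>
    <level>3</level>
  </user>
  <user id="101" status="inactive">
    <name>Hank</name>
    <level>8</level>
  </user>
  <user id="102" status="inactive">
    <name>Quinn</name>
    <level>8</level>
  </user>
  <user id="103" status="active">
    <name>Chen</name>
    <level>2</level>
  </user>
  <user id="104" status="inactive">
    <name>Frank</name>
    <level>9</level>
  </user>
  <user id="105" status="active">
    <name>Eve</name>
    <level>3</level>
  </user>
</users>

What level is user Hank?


Finding user: Hank
<level>8</level>

ANSWER: 8


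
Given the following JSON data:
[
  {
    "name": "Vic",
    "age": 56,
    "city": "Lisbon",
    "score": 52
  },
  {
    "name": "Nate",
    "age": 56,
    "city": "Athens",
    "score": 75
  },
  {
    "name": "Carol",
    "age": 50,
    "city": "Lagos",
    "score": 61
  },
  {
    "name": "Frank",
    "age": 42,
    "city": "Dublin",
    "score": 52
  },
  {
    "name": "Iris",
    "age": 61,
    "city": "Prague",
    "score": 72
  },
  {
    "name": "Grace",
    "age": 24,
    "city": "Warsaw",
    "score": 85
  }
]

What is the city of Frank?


Looking up record where name = Frank
Record index: 3
Field 'city' = Dublin

ANSWER: Dublin


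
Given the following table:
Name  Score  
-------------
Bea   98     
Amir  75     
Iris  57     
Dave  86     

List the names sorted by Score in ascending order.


Sorting by Score (ascending):
  Iris: 57
  Amir: 75
  Dave: 86
  Bea: 98


ANSWER: Iris, Amir, Dave, Bea


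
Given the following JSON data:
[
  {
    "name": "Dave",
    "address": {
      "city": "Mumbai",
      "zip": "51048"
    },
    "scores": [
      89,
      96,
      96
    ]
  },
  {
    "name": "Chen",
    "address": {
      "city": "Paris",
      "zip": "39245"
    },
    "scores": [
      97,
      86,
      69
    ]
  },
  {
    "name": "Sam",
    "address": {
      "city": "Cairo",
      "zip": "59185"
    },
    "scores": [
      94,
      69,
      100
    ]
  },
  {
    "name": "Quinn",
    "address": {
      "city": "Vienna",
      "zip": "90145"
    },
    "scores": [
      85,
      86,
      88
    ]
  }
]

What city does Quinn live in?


Path: records[3].address.city
Value: Vienna

ANSWER: Vienna
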